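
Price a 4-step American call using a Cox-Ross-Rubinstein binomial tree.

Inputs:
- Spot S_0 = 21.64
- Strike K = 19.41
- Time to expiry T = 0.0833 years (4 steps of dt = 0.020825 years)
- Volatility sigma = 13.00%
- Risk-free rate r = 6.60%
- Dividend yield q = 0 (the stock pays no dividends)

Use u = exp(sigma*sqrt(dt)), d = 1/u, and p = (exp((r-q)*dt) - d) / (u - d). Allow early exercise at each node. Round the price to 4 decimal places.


dt = T/N = 0.020825
u = exp(sigma*sqrt(dt)) = 1.018937; d = 1/u = 0.981415
p = (exp((r-q)*dt) - d) / (u - d) = 0.531965
Discount per step: exp(-r*dt) = 0.998626
Stock lattice S(k, i) with i counting down-moves:
  k=0: S(0,0) = 21.6400
  k=1: S(1,0) = 22.0498; S(1,1) = 21.2378
  k=2: S(2,0) = 22.4674; S(2,1) = 21.6400; S(2,2) = 20.8431
  k=3: S(3,0) = 22.8928; S(3,1) = 22.0498; S(3,2) = 21.2378; S(3,3) = 20.4557
  k=4: S(4,0) = 23.3264; S(4,1) = 22.4674; S(4,2) = 21.6400; S(4,3) = 20.8431; S(4,4) = 20.0756
Terminal payoffs V(N, i) = max(S_T - K, 0):
  V(4,0) = 3.916358; V(4,1) = 3.057363; V(4,2) = 2.230000; V(4,3) = 1.433105; V(4,4) = 0.665556
Backward induction: V(k, i) = exp(-r*dt) * [p * V(k+1, i) + (1-p) * V(k+1, i+1)]; then take max(V_cont, immediate exercise) for American.
  V(3,0) = exp(-r*dt) * [p*3.916358 + (1-p)*3.057363] = 3.509492; exercise = 3.482832; V(3,0) = max -> 3.509492
  V(3,1) = exp(-r*dt) * [p*3.057363 + (1-p)*2.230000] = 2.666461; exercise = 2.639801; V(3,1) = max -> 2.666461
  V(3,2) = exp(-r*dt) * [p*2.230000 + (1-p)*1.433105] = 1.854475; exercise = 1.827815; V(3,2) = max -> 1.854475
  V(3,3) = exp(-r*dt) * [p*1.433105 + (1-p)*0.665556] = 1.072390; exercise = 1.045730; V(3,3) = max -> 1.072390
  V(2,0) = exp(-r*dt) * [p*3.509492 + (1-p)*2.666461] = 3.110646; exercise = 3.057363; V(2,0) = max -> 3.110646
  V(2,1) = exp(-r*dt) * [p*2.666461 + (1-p)*1.854475] = 2.283283; exercise = 2.230000; V(2,1) = max -> 2.283283
  V(2,2) = exp(-r*dt) * [p*1.854475 + (1-p)*1.072390] = 1.486388; exercise = 1.433105; V(2,2) = max -> 1.486388
  V(1,0) = exp(-r*dt) * [p*3.110646 + (1-p)*2.283283] = 2.719671; exercise = 2.639801; V(1,0) = max -> 2.719671
  V(1,1) = exp(-r*dt) * [p*2.283283 + (1-p)*1.486388] = 1.907685; exercise = 1.827815; V(1,1) = max -> 1.907685
  V(0,0) = exp(-r*dt) * [p*2.719671 + (1-p)*1.907685] = 2.336419; exercise = 2.230000; V(0,0) = max -> 2.336419

Answer: Price = V(0,0) = 2.3364


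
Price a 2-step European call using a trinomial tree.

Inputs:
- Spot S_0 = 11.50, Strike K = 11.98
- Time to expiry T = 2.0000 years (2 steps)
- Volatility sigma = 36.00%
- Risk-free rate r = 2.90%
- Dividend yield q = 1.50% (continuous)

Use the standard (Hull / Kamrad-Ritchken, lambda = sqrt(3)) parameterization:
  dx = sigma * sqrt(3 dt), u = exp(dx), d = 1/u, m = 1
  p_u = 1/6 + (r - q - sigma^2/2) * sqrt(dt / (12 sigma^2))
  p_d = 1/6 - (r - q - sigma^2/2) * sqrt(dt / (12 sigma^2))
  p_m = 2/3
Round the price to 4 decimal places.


Answer: Price = V(0,0) = 1.9207

Derivation:
dt = T/N = 1.000000; dx = sigma*sqrt(3*dt) = 0.623538
u = exp(dx) = 1.865517; d = 1/u = 0.536044
p_u = 0.125931, p_m = 0.666667, p_d = 0.207402
Discount per step: exp(-r*dt) = 0.971416
Stock lattice S(k, j) with j the centered position index:
  k=0: S(0,+0) = 11.5000
  k=1: S(1,-1) = 6.1645; S(1,+0) = 11.5000; S(1,+1) = 21.4534
  k=2: S(2,-2) = 3.3045; S(2,-1) = 6.1645; S(2,+0) = 11.5000; S(2,+1) = 21.4534; S(2,+2) = 40.0218
Terminal payoffs V(N, j) = max(S_T - K, 0):
  V(2,-2) = 0.000000; V(2,-1) = 0.000000; V(2,+0) = 0.000000; V(2,+1) = 9.473447; V(2,+2) = 28.041772
Backward induction: V(k, j) = exp(-r*dt) * [p_u * V(k+1, j+1) + p_m * V(k+1, j) + p_d * V(k+1, j-1)]
  V(1,-1) = exp(-r*dt) * [p_u*0.000000 + p_m*0.000000 + p_d*0.000000] = 0.000000
  V(1,+0) = exp(-r*dt) * [p_u*9.473447 + p_m*0.000000 + p_d*0.000000] = 1.158904
  V(1,+1) = exp(-r*dt) * [p_u*28.041772 + p_m*9.473447 + p_d*0.000000] = 9.565510
  V(0,+0) = exp(-r*dt) * [p_u*9.565510 + p_m*1.158904 + p_d*0.000000] = 1.920685


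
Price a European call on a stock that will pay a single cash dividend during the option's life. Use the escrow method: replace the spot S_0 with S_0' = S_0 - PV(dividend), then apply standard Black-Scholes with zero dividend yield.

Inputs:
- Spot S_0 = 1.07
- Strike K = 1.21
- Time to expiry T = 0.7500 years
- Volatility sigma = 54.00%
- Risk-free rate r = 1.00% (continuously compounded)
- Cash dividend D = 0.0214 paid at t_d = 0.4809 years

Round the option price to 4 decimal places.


PV(D) = D * exp(-r * t_d) = 0.0214 * 0.99520254 = 0.02129733
S_0' = S_0 - PV(D) = 1.0700 - 0.02129733 = 1.04870267
d1 = (ln(S_0'/K) + (r + sigma^2/2)*T) / (sigma*sqrt(T)) = -0.05605968
d2 = d1 - sigma*sqrt(T) = -0.52371339
exp(-rT) = 0.99252805
N(d1) = 0.47764713; N(d2) = 0.30023895
C = S_0' * N(d1) - K * exp(-rT) * N(d2) = 1.04870267 * 0.47764713 - 1.2100 * 0.99252805 * 0.30023895 = 0.1403

Answer: Price = 0.1403


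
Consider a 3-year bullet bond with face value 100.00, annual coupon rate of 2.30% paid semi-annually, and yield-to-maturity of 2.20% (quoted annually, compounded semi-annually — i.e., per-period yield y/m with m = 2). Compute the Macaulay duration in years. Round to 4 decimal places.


Coupon per period c = face * coupon_rate / m = 1.150000
Periods per year m = 2; per-period yield y/m = 0.011000
Number of cashflows N = 6
Cashflows (t years, CF_t, discount factor 1/(1+y/m)^(m*t), PV):
  t = 0.5000: CF_t = 1.150000, DF = 0.989120, PV = 1.137488
  t = 1.0000: CF_t = 1.150000, DF = 0.978358, PV = 1.125111
  t = 1.5000: CF_t = 1.150000, DF = 0.967713, PV = 1.112870
  t = 2.0000: CF_t = 1.150000, DF = 0.957184, PV = 1.100761
  t = 2.5000: CF_t = 1.150000, DF = 0.946769, PV = 1.088785
  t = 3.0000: CF_t = 101.150000, DF = 0.936468, PV = 94.723765
Price P = sum_t PV_t = 100.288781
Macaulay numerator sum_t t * PV_t:
  t * PV_t at t = 0.5000: 0.568744
  t * PV_t at t = 1.0000: 1.125111
  t * PV_t at t = 1.5000: 1.669305
  t * PV_t at t = 2.0000: 2.201523
  t * PV_t at t = 2.5000: 2.721962
  t * PV_t at t = 3.0000: 284.171296
Macaulay duration D = (sum_t t * PV_t) / P = 292.457941 / 100.288781 = 2.916158

Answer: Macaulay duration = 2.9162 years


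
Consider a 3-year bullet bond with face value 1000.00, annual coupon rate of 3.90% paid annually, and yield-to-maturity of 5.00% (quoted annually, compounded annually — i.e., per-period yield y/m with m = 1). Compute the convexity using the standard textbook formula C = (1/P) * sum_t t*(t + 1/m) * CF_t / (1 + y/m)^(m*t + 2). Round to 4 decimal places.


Coupon per period c = face * coupon_rate / m = 39.000000
Periods per year m = 1; per-period yield y/m = 0.050000
Number of cashflows N = 3
Cashflows (t years, CF_t, discount factor 1/(1+y/m)^(m*t), PV):
  t = 1.0000: CF_t = 39.000000, DF = 0.952381, PV = 37.142857
  t = 2.0000: CF_t = 39.000000, DF = 0.907029, PV = 35.374150
  t = 3.0000: CF_t = 1039.000000, DF = 0.863838, PV = 897.527265
Price P = sum_t PV_t = 970.044272
Convexity numerator sum_t t*(t + 1/m) * CF_t / (1+y/m)^(m*t + 2):
  t = 1.0000: term = 67.379333
  t = 2.0000: term = 192.512379
  t = 3.0000: term = 9769.004244
Convexity = (1/P) * sum = 10028.895955 / 970.044272 = 10.338596

Answer: Convexity = 10.3386


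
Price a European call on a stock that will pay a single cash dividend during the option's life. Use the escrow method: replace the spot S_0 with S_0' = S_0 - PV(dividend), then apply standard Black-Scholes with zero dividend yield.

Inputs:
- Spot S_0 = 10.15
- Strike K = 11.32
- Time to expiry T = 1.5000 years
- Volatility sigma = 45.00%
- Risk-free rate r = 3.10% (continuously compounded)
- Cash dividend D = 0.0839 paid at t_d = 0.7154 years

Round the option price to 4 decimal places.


PV(D) = D * exp(-r * t_d) = 0.0839 * 0.97806671 = 0.08205980
S_0' = S_0 - PV(D) = 10.1500 - 0.08205980 = 10.06794020
d1 = (ln(S_0'/K) + (r + sigma^2/2)*T) / (sigma*sqrt(T)) = 0.14725981
d2 = d1 - sigma*sqrt(T) = -0.40387538
exp(-rT) = 0.95456456
N(d1) = 0.55853652; N(d2) = 0.34315218
C = S_0' * N(d1) - K * exp(-rT) * N(d2) = 10.06794020 * 0.55853652 - 11.3200 * 0.95456456 * 0.34315218 = 1.9153

Answer: Price = 1.9153


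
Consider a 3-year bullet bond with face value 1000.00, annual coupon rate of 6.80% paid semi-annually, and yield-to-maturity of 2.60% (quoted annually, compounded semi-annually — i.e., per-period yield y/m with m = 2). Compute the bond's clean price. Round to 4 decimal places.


Coupon per period c = face * coupon_rate / m = 34.000000
Periods per year m = 2; per-period yield y/m = 0.013000
Number of cashflows N = 6
Cashflows (t years, CF_t, discount factor 1/(1+y/m)^(m*t), PV):
  t = 0.5000: CF_t = 34.000000, DF = 0.987167, PV = 33.563672
  t = 1.0000: CF_t = 34.000000, DF = 0.974498, PV = 33.132944
  t = 1.5000: CF_t = 34.000000, DF = 0.961992, PV = 32.707743
  t = 2.0000: CF_t = 34.000000, DF = 0.949647, PV = 32.287999
  t = 2.5000: CF_t = 34.000000, DF = 0.937460, PV = 31.873642
  t = 3.0000: CF_t = 1034.000000, DF = 0.925429, PV = 956.894077
Price P = sum_t PV_t = 1120.460078

Answer: Price = 1120.4601


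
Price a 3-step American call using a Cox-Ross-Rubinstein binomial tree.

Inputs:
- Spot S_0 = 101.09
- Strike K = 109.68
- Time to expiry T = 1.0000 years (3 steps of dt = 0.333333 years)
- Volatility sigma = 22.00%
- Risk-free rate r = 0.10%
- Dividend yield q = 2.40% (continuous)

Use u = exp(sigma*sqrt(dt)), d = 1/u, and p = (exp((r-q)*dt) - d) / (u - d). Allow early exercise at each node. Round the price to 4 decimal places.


Answer: Price = V(0,0) = 5.0637

Derivation:
dt = T/N = 0.333333
u = exp(sigma*sqrt(dt)) = 1.135436; d = 1/u = 0.880719
p = (exp((r-q)*dt) - d) / (u - d) = 0.438305
Discount per step: exp(-r*dt) = 0.999667
Stock lattice S(k, i) with i counting down-moves:
  k=0: S(0,0) = 101.0900
  k=1: S(1,0) = 114.7813; S(1,1) = 89.0318
  k=2: S(2,0) = 130.3268; S(2,1) = 101.0900; S(2,2) = 78.4120
  k=3: S(3,0) = 147.9778; S(3,1) = 114.7813; S(3,2) = 89.0318; S(3,3) = 69.0589
Terminal payoffs V(N, i) = max(S_T - K, 0):
  V(3,0) = 38.297818; V(3,1) = 5.101264; V(3,2) = 0.000000; V(3,3) = 0.000000
Backward induction: V(k, i) = exp(-r*dt) * [p * V(k+1, i) + (1-p) * V(k+1, i+1)]; then take max(V_cont, immediate exercise) for American.
  V(2,0) = exp(-r*dt) * [p*38.297818 + (1-p)*5.101264] = 19.644923; exercise = 20.646824; V(2,0) = max -> 20.646824
  V(2,1) = exp(-r*dt) * [p*5.101264 + (1-p)*0.000000] = 2.235163; exercise = 0.000000; V(2,1) = max -> 2.235163
  V(2,2) = exp(-r*dt) * [p*0.000000 + (1-p)*0.000000] = 0.000000; exercise = 0.000000; V(2,2) = max -> 0.000000
  V(1,0) = exp(-r*dt) * [p*20.646824 + (1-p)*2.235163] = 10.301648; exercise = 5.101264; V(1,0) = max -> 10.301648
  V(1,1) = exp(-r*dt) * [p*2.235163 + (1-p)*0.000000] = 0.979356; exercise = 0.000000; V(1,1) = max -> 0.979356
  V(0,0) = exp(-r*dt) * [p*10.301648 + (1-p)*0.979356] = 5.063673; exercise = 0.000000; V(0,0) = max -> 5.063673


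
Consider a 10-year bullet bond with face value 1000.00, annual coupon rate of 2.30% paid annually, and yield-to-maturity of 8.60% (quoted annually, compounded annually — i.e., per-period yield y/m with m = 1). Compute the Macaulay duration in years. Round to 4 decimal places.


Answer: Macaulay duration = 8.6793 years

Derivation:
Coupon per period c = face * coupon_rate / m = 23.000000
Periods per year m = 1; per-period yield y/m = 0.086000
Number of cashflows N = 10
Cashflows (t years, CF_t, discount factor 1/(1+y/m)^(m*t), PV):
  t = 1.0000: CF_t = 23.000000, DF = 0.920810, PV = 21.178637
  t = 2.0000: CF_t = 23.000000, DF = 0.847892, PV = 19.501508
  t = 3.0000: CF_t = 23.000000, DF = 0.780747, PV = 17.957189
  t = 4.0000: CF_t = 23.000000, DF = 0.718920, PV = 16.535165
  t = 5.0000: CF_t = 23.000000, DF = 0.661989, PV = 15.225751
  t = 6.0000: CF_t = 23.000000, DF = 0.609566, PV = 14.020028
  t = 7.0000: CF_t = 23.000000, DF = 0.561295, PV = 12.909786
  t = 8.0000: CF_t = 23.000000, DF = 0.516846, PV = 11.887465
  t = 9.0000: CF_t = 23.000000, DF = 0.475917, PV = 10.946100
  t = 10.0000: CF_t = 1023.000000, DF = 0.438230, PV = 448.308921
Price P = sum_t PV_t = 588.470550
Macaulay numerator sum_t t * PV_t:
  t * PV_t at t = 1.0000: 21.178637
  t * PV_t at t = 2.0000: 39.003015
  t * PV_t at t = 3.0000: 53.871568
  t * PV_t at t = 4.0000: 66.140660
  t * PV_t at t = 5.0000: 76.128753
  t * PV_t at t = 6.0000: 84.120169
  t * PV_t at t = 7.0000: 90.368505
  t * PV_t at t = 8.0000: 95.099716
  t * PV_t at t = 9.0000: 98.514899
  t * PV_t at t = 10.0000: 4483.089211
Macaulay duration D = (sum_t t * PV_t) / P = 5107.515134 / 588.470550 = 8.679305


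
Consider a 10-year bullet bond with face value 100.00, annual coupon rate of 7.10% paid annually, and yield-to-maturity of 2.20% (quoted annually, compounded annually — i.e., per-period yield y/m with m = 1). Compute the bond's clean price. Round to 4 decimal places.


Coupon per period c = face * coupon_rate / m = 7.100000
Periods per year m = 1; per-period yield y/m = 0.022000
Number of cashflows N = 10
Cashflows (t years, CF_t, discount factor 1/(1+y/m)^(m*t), PV):
  t = 1.0000: CF_t = 7.100000, DF = 0.978474, PV = 6.947162
  t = 2.0000: CF_t = 7.100000, DF = 0.957411, PV = 6.797615
  t = 3.0000: CF_t = 7.100000, DF = 0.936801, PV = 6.651287
  t = 4.0000: CF_t = 7.100000, DF = 0.916635, PV = 6.508108
  t = 5.0000: CF_t = 7.100000, DF = 0.896903, PV = 6.368012
  t = 6.0000: CF_t = 7.100000, DF = 0.877596, PV = 6.230931
  t = 7.0000: CF_t = 7.100000, DF = 0.858704, PV = 6.096802
  t = 8.0000: CF_t = 7.100000, DF = 0.840220, PV = 5.965560
  t = 9.0000: CF_t = 7.100000, DF = 0.822133, PV = 5.837142
  t = 10.0000: CF_t = 107.100000, DF = 0.804435, PV = 86.155005
Price P = sum_t PV_t = 143.557624

Answer: Price = 143.5576


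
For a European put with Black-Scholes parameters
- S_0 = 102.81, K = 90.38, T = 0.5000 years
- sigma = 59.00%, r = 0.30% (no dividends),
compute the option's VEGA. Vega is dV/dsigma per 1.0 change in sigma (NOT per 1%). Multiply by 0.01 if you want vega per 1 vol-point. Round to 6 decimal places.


d1 = 0.5210648791; d2 = 0.1038718782
phi(d1) = 0.3482993955; exp(-qT) = 1.0000000000; exp(-rT) = 0.9985011244
Vega = S * exp(-qT) * phi(d1) * sqrt(T) = 102.8100 * 1.0000000000 * 0.3482993955 * 0.7071067812 = 25.320547

Answer: Vega = 25.320547


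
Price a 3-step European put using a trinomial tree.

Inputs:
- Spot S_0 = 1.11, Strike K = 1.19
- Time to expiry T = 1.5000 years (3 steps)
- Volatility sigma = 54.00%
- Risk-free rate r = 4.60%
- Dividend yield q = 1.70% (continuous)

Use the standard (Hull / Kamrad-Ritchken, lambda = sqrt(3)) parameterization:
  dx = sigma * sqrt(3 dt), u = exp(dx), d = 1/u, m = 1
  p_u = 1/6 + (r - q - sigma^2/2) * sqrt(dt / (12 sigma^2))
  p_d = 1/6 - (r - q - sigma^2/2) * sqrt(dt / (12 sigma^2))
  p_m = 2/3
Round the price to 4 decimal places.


dt = T/N = 0.500000; dx = sigma*sqrt(3*dt) = 0.661362
u = exp(dx) = 1.937430; d = 1/u = 0.516148
p_u = 0.122515, p_m = 0.666667, p_d = 0.210818
Discount per step: exp(-r*dt) = 0.977262
Stock lattice S(k, j) with j the centered position index:
  k=0: S(0,+0) = 1.1100
  k=1: S(1,-1) = 0.5729; S(1,+0) = 1.1100; S(1,+1) = 2.1505
  k=2: S(2,-2) = 0.2957; S(2,-1) = 0.5729; S(2,+0) = 1.1100; S(2,+1) = 2.1505; S(2,+2) = 4.1665
  k=3: S(3,-3) = 0.1526; S(3,-2) = 0.2957; S(3,-1) = 0.5729; S(3,+0) = 1.1100; S(3,+1) = 2.1505; S(3,+2) = 4.1665; S(3,+3) = 8.0724
Terminal payoffs V(N, j) = max(K - S_T, 0):
  V(3,-3) = 1.037368; V(3,-2) = 0.894287; V(3,-1) = 0.617076; V(3,+0) = 0.080000; V(3,+1) = 0.000000; V(3,+2) = 0.000000; V(3,+3) = 0.000000
Backward induction: V(k, j) = exp(-r*dt) * [p_u * V(k+1, j+1) + p_m * V(k+1, j) + p_d * V(k+1, j-1)]
  V(2,-2) = exp(-r*dt) * [p_u*0.617076 + p_m*0.894287 + p_d*1.037368] = 0.870241
  V(2,-1) = exp(-r*dt) * [p_u*0.080000 + p_m*0.617076 + p_d*0.894287] = 0.595853
  V(2,+0) = exp(-r*dt) * [p_u*0.000000 + p_m*0.080000 + p_d*0.617076] = 0.179253
  V(2,+1) = exp(-r*dt) * [p_u*0.000000 + p_m*0.000000 + p_d*0.080000] = 0.016482
  V(2,+2) = exp(-r*dt) * [p_u*0.000000 + p_m*0.000000 + p_d*0.000000] = 0.000000
  V(1,-1) = exp(-r*dt) * [p_u*0.179253 + p_m*0.595853 + p_d*0.870241] = 0.588956
  V(1,+0) = exp(-r*dt) * [p_u*0.016482 + p_m*0.179253 + p_d*0.595853] = 0.241519
  V(1,+1) = exp(-r*dt) * [p_u*0.000000 + p_m*0.016482 + p_d*0.179253] = 0.047669
  V(0,+0) = exp(-r*dt) * [p_u*0.047669 + p_m*0.241519 + p_d*0.588956] = 0.284398

Answer: Price = V(0,0) = 0.2844


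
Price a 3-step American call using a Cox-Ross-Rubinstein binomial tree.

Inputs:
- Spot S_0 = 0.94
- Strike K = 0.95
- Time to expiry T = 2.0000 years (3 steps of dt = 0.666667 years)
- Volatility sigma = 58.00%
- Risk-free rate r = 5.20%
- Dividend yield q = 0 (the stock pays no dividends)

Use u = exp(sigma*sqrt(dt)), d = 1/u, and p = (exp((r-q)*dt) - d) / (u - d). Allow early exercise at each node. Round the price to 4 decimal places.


dt = T/N = 0.666667
u = exp(sigma*sqrt(dt)) = 1.605713; d = 1/u = 0.622776
p = (exp((r-q)*dt) - d) / (u - d) = 0.419659
Discount per step: exp(-r*dt) = 0.965927
Stock lattice S(k, i) with i counting down-moves:
  k=0: S(0,0) = 0.9400
  k=1: S(1,0) = 1.5094; S(1,1) = 0.5854
  k=2: S(2,0) = 2.4236; S(2,1) = 0.9400; S(2,2) = 0.3646
  k=3: S(3,0) = 3.8916; S(3,1) = 1.5094; S(3,2) = 0.5854; S(3,3) = 0.2271
Terminal payoffs V(N, i) = max(S_T - K, 0):
  V(3,0) = 2.941632; V(3,1) = 0.559370; V(3,2) = 0.000000; V(3,3) = 0.000000
Backward induction: V(k, i) = exp(-r*dt) * [p * V(k+1, i) + (1-p) * V(k+1, i+1)]; then take max(V_cont, immediate exercise) for American.
  V(2,0) = exp(-r*dt) * [p*2.941632 + (1-p)*0.559370] = 1.505985; exercise = 1.473616; V(2,0) = max -> 1.505985
  V(2,1) = exp(-r*dt) * [p*0.559370 + (1-p)*0.000000] = 0.226746; exercise = 0.000000; V(2,1) = max -> 0.226746
  V(2,2) = exp(-r*dt) * [p*0.000000 + (1-p)*0.000000] = 0.000000; exercise = 0.000000; V(2,2) = max -> 0.000000
  V(1,0) = exp(-r*dt) * [p*1.505985 + (1-p)*0.226746] = 0.737573; exercise = 0.559370; V(1,0) = max -> 0.737573
  V(1,1) = exp(-r*dt) * [p*0.226746 + (1-p)*0.000000] = 0.091914; exercise = 0.000000; V(1,1) = max -> 0.091914
  V(0,0) = exp(-r*dt) * [p*0.737573 + (1-p)*0.091914] = 0.350507; exercise = 0.000000; V(0,0) = max -> 0.350507

Answer: Price = V(0,0) = 0.3505


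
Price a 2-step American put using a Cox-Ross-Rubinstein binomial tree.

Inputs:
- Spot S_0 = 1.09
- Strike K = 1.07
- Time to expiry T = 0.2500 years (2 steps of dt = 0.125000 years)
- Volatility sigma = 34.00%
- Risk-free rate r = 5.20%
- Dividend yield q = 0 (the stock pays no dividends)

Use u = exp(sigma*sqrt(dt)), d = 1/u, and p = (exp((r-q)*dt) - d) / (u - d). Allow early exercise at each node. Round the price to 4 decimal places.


dt = T/N = 0.125000
u = exp(sigma*sqrt(dt)) = 1.127732; d = 1/u = 0.886736
p = (exp((r-q)*dt) - d) / (u - d) = 0.497043
Discount per step: exp(-r*dt) = 0.993521
Stock lattice S(k, i) with i counting down-moves:
  k=0: S(0,0) = 1.0900
  k=1: S(1,0) = 1.2292; S(1,1) = 0.9665
  k=2: S(2,0) = 1.3862; S(2,1) = 1.0900; S(2,2) = 0.8571
Terminal payoffs V(N, i) = max(K - S_T, 0):
  V(2,0) = 0.000000; V(2,1) = 0.000000; V(2,2) = 0.212933
Backward induction: V(k, i) = exp(-r*dt) * [p * V(k+1, i) + (1-p) * V(k+1, i+1)]; then take max(V_cont, immediate exercise) for American.
  V(1,0) = exp(-r*dt) * [p*0.000000 + (1-p)*0.000000] = 0.000000; exercise = 0.000000; V(1,0) = max -> 0.000000
  V(1,1) = exp(-r*dt) * [p*0.000000 + (1-p)*0.212933] = 0.106402; exercise = 0.103458; V(1,1) = max -> 0.106402
  V(0,0) = exp(-r*dt) * [p*0.000000 + (1-p)*0.106402] = 0.053169; exercise = 0.000000; V(0,0) = max -> 0.053169

Answer: Price = V(0,0) = 0.0532


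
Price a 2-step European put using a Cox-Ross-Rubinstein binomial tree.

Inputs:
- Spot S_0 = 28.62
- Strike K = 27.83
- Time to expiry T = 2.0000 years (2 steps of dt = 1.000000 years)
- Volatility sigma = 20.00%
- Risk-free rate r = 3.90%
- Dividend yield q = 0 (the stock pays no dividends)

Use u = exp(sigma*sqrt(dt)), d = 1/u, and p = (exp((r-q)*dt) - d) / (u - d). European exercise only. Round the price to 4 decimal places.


Answer: Price = V(0,0) = 1.6270

Derivation:
dt = T/N = 1.000000
u = exp(sigma*sqrt(dt)) = 1.221403; d = 1/u = 0.818731
p = (exp((r-q)*dt) - d) / (u - d) = 0.548932
Discount per step: exp(-r*dt) = 0.961751
Stock lattice S(k, i) with i counting down-moves:
  k=0: S(0,0) = 28.6200
  k=1: S(1,0) = 34.9565; S(1,1) = 23.4321
  k=2: S(2,0) = 42.6960; S(2,1) = 28.6200; S(2,2) = 19.1846
Terminal payoffs V(N, i) = max(K - S_T, 0):
  V(2,0) = 0.000000; V(2,1) = 0.000000; V(2,2) = 8.645440
Backward induction: V(k, i) = exp(-r*dt) * [p * V(k+1, i) + (1-p) * V(k+1, i+1)].
  V(1,0) = exp(-r*dt) * [p*0.000000 + (1-p)*0.000000] = 0.000000
  V(1,1) = exp(-r*dt) * [p*0.000000 + (1-p)*8.645440] = 3.750518
  V(0,0) = exp(-r*dt) * [p*0.000000 + (1-p)*3.750518] = 1.627029


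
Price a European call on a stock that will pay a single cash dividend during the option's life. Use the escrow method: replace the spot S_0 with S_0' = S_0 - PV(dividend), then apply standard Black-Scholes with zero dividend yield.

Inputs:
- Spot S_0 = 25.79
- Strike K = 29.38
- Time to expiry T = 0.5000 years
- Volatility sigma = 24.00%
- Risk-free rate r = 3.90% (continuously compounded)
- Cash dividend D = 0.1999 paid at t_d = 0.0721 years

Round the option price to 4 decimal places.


Answer: Price = 0.6584

Derivation:
PV(D) = D * exp(-r * t_d) = 0.1999 * 0.99719205 = 0.19933869
S_0' = S_0 - PV(D) = 25.7900 - 0.19933869 = 25.59066131
d1 = (ln(S_0'/K) + (r + sigma^2/2)*T) / (sigma*sqrt(T)) = -0.61392589
d2 = d1 - sigma*sqrt(T) = -0.78363152
exp(-rT) = 0.98068890
N(d1) = 0.26963215; N(d2) = 0.21662818
C = S_0' * N(d1) - K * exp(-rT) * N(d2) = 25.59066131 * 0.26963215 - 29.3800 * 0.98068890 * 0.21662818 = 0.6584


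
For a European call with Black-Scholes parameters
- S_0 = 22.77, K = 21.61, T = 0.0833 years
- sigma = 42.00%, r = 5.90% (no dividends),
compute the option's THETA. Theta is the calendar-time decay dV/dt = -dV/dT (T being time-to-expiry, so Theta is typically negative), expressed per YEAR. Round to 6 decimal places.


Answer: Theta = -6.572646

Derivation:
d1 = 0.5325015627; d2 = 0.4112822574
phi(d1) = 0.3462073208; exp(-qT) = 1.0000000000; exp(-rT) = 0.9950973574
Theta = -S*exp(-qT)*phi(d1)*sigma/(2*sqrt(T)) - r*K*exp(-rT)*N(d2) + q*S*exp(-qT)*N(d1)
N(d1) = 0.7028106701; N(d2) = 0.6595672110; sqrt(T) = 0.2886173938
Term 1 = -22.7700 * 1.0000000000 * 0.3462073208 * 0.4200 / (2 * 0.2886173938) = -5.7358273667
Term 2 = -0.0590 * 21.6100 * 0.9950973574 * 0.6595672110 = -0.8368187622
Term 3 = 0 (no dividend yield, q = 0)
Theta = -5.7358273667 + (-0.8368187622) + (0.0000000000) = -6.572646


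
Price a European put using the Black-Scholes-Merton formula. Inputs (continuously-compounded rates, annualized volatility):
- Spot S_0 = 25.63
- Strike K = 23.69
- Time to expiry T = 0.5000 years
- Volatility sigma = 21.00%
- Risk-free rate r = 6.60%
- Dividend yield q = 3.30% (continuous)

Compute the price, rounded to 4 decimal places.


Answer: Price = 0.5619

Derivation:
d1 = (ln(S/K) + (r - q + 0.5*sigma^2) * T) / (sigma * sqrt(T)) = 0.71542722
d2 = d1 - sigma * sqrt(T) = 0.56693480
exp(-rT) = 0.96753856; exp(-qT) = 0.98363538
P = K * exp(-rT) * N(-d2) - S_0 * exp(-qT) * N(-d1)
N(-d1) = 0.23717255; N(-d2) = 0.28537924
P = 23.6900 * 0.96753856 * 0.28537924 - 25.6300 * 0.98363538 * 0.23717255 = 0.5619


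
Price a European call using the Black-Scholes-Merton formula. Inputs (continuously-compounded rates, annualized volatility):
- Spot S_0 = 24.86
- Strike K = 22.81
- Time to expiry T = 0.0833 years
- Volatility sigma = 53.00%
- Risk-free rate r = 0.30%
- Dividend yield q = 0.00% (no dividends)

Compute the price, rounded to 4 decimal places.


d1 = (ln(S/K) + (r - q + 0.5*sigma^2) * T) / (sigma * sqrt(T)) = 0.64072836
d2 = d1 - sigma * sqrt(T) = 0.48776114
exp(-rT) = 0.99975013; exp(-qT) = 1.00000000
C = S_0 * exp(-qT) * N(d1) - K * exp(-rT) * N(d2)
N(d1) = 0.73915041; N(d2) = 0.68714048
C = 24.8600 * 1.00000000 * 0.73915041 - 22.8100 * 0.99975013 * 0.68714048 = 2.7055

Answer: Price = 2.7055


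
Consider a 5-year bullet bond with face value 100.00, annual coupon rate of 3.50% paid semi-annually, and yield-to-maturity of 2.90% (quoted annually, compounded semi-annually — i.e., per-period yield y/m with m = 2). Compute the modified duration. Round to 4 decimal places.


Coupon per period c = face * coupon_rate / m = 1.750000
Periods per year m = 2; per-period yield y/m = 0.014500
Number of cashflows N = 10
Cashflows (t years, CF_t, discount factor 1/(1+y/m)^(m*t), PV):
  t = 0.5000: CF_t = 1.750000, DF = 0.985707, PV = 1.724988
  t = 1.0000: CF_t = 1.750000, DF = 0.971619, PV = 1.700333
  t = 1.5000: CF_t = 1.750000, DF = 0.957732, PV = 1.676030
  t = 2.0000: CF_t = 1.750000, DF = 0.944043, PV = 1.652075
  t = 2.5000: CF_t = 1.750000, DF = 0.930550, PV = 1.628463
  t = 3.0000: CF_t = 1.750000, DF = 0.917250, PV = 1.605187
  t = 3.5000: CF_t = 1.750000, DF = 0.904140, PV = 1.582245
  t = 4.0000: CF_t = 1.750000, DF = 0.891217, PV = 1.559630
  t = 4.5000: CF_t = 1.750000, DF = 0.878479, PV = 1.537339
  t = 5.0000: CF_t = 101.750000, DF = 0.865923, PV = 88.107708
Price P = sum_t PV_t = 102.773998
First compute Macaulay numerator sum_t t * PV_t:
  t * PV_t at t = 0.5000: 0.862494
  t * PV_t at t = 1.0000: 1.700333
  t * PV_t at t = 1.5000: 2.514046
  t * PV_t at t = 2.0000: 3.304151
  t * PV_t at t = 2.5000: 4.071157
  t * PV_t at t = 3.0000: 4.815562
  t * PV_t at t = 3.5000: 5.537857
  t * PV_t at t = 4.0000: 6.238521
  t * PV_t at t = 4.5000: 6.918025
  t * PV_t at t = 5.0000: 440.538540
Macaulay duration D = 476.500684 / 102.773998 = 4.636393
Modified duration = D / (1 + y/m) = 4.636393 / (1 + 0.014500) = 4.570127

Answer: Modified duration = 4.5701


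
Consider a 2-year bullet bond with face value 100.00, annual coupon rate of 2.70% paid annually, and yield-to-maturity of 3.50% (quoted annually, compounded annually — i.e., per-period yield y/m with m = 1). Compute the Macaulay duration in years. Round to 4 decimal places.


Answer: Macaulay duration = 1.9735 years

Derivation:
Coupon per period c = face * coupon_rate / m = 2.700000
Periods per year m = 1; per-period yield y/m = 0.035000
Number of cashflows N = 2
Cashflows (t years, CF_t, discount factor 1/(1+y/m)^(m*t), PV):
  t = 1.0000: CF_t = 2.700000, DF = 0.966184, PV = 2.608696
  t = 2.0000: CF_t = 102.700000, DF = 0.933511, PV = 95.871549
Price P = sum_t PV_t = 98.480245
Macaulay numerator sum_t t * PV_t:
  t * PV_t at t = 1.0000: 2.608696
  t * PV_t at t = 2.0000: 191.743098
Macaulay duration D = (sum_t t * PV_t) / P = 194.351794 / 98.480245 = 1.973510


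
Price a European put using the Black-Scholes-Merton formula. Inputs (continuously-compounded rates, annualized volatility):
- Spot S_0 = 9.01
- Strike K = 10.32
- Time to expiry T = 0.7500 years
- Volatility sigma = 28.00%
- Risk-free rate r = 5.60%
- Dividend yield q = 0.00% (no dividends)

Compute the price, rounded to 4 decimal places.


Answer: Price = 1.4219

Derivation:
d1 = (ln(S/K) + (r - q + 0.5*sigma^2) * T) / (sigma * sqrt(T)) = -0.26536952
d2 = d1 - sigma * sqrt(T) = -0.50785663
exp(-rT) = 0.95886978; exp(-qT) = 1.00000000
P = K * exp(-rT) * N(-d2) - S_0 * exp(-qT) * N(-d1)
N(-d1) = 0.60463759; N(-d2) = 0.69422305
P = 10.3200 * 0.95886978 * 0.69422305 - 9.0100 * 1.00000000 * 0.60463759 = 1.4219


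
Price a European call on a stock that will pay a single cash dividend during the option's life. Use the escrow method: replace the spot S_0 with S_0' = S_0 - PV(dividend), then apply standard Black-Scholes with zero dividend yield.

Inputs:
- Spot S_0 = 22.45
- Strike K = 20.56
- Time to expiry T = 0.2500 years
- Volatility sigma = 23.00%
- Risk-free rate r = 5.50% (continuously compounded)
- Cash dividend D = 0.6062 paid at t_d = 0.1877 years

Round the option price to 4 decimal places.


PV(D) = D * exp(-r * t_d) = 0.6062 * 0.98972960 = 0.59997409
S_0' = S_0 - PV(D) = 22.4500 - 0.59997409 = 21.85002591
d1 = (ln(S_0'/K) + (r + sigma^2/2)*T) / (sigma*sqrt(T)) = 0.70623623
d2 = d1 - sigma*sqrt(T) = 0.59123623
exp(-rT) = 0.98634410
N(d1) = 0.75997938; N(d2) = 0.72281893
C = S_0' * N(d1) - K * exp(-rT) * N(d2) = 21.85002591 * 0.75997938 - 20.5600 * 0.98634410 * 0.72281893 = 1.9474

Answer: Price = 1.9474


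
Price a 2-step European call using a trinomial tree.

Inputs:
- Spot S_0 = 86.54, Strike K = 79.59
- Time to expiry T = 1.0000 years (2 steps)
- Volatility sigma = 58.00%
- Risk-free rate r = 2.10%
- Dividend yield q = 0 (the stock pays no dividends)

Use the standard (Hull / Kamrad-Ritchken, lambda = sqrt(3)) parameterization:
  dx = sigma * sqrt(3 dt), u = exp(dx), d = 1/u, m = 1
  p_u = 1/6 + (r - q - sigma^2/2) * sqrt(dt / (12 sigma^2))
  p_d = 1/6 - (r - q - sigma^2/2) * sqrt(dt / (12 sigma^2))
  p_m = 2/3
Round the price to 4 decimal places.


Answer: Price = V(0,0) = 21.4374

Derivation:
dt = T/N = 0.500000; dx = sigma*sqrt(3*dt) = 0.710352
u = exp(dx) = 2.034707; d = 1/u = 0.491471
p_u = 0.114861, p_m = 0.666667, p_d = 0.218472
Discount per step: exp(-r*dt) = 0.989555
Stock lattice S(k, j) with j the centered position index:
  k=0: S(0,+0) = 86.5400
  k=1: S(1,-1) = 42.5319; S(1,+0) = 86.5400; S(1,+1) = 176.0836
  k=2: S(2,-2) = 20.9032; S(2,-1) = 42.5319; S(2,+0) = 86.5400; S(2,+1) = 176.0836; S(2,+2) = 358.2786
Terminal payoffs V(N, j) = max(S_T - K, 0):
  V(2,-2) = 0.000000; V(2,-1) = 0.000000; V(2,+0) = 6.950000; V(2,+1) = 96.493579; V(2,+2) = 278.688560
Backward induction: V(k, j) = exp(-r*dt) * [p_u * V(k+1, j+1) + p_m * V(k+1, j) + p_d * V(k+1, j-1)]
  V(1,-1) = exp(-r*dt) * [p_u*6.950000 + p_m*0.000000 + p_d*0.000000] = 0.789948
  V(1,+0) = exp(-r*dt) * [p_u*96.493579 + p_m*6.950000 + p_d*0.000000] = 15.552555
  V(1,+1) = exp(-r*dt) * [p_u*278.688560 + p_m*96.493579 + p_d*6.950000] = 96.835848
  V(0,+0) = exp(-r*dt) * [p_u*96.835848 + p_m*15.552555 + p_d*0.789948] = 21.437371


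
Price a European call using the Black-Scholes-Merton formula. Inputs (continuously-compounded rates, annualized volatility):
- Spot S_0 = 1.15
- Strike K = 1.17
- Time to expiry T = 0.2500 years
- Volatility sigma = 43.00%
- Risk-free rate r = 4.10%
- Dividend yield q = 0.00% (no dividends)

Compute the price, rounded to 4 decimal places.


Answer: Price = 0.0948

Derivation:
d1 = (ln(S/K) + (r - q + 0.5*sigma^2) * T) / (sigma * sqrt(T)) = 0.07497997
d2 = d1 - sigma * sqrt(T) = -0.14002003
exp(-rT) = 0.98980235; exp(-qT) = 1.00000000
C = S_0 * exp(-qT) * N(d1) - K * exp(-rT) * N(d2)
N(d1) = 0.52988468; N(d2) = 0.44432208
C = 1.1500 * 1.00000000 * 0.52988468 - 1.1700 * 0.98980235 * 0.44432208 = 0.0948


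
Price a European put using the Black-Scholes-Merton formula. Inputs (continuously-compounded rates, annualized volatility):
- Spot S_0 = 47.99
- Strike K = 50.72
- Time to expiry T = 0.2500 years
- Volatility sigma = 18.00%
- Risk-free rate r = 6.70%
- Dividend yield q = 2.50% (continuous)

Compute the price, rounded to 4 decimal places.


d1 = (ln(S/K) + (r - q + 0.5*sigma^2) * T) / (sigma * sqrt(T)) = -0.45308505
d2 = d1 - sigma * sqrt(T) = -0.54308505
exp(-rT) = 0.98338950; exp(-qT) = 0.99376949
P = K * exp(-rT) * N(-d2) - S_0 * exp(-qT) * N(-d1)
N(-d1) = 0.67475625; N(-d2) = 0.70646438
P = 50.7200 * 0.98338950 * 0.70646438 - 47.9900 * 0.99376949 * 0.67475625 = 3.0569

Answer: Price = 3.0569


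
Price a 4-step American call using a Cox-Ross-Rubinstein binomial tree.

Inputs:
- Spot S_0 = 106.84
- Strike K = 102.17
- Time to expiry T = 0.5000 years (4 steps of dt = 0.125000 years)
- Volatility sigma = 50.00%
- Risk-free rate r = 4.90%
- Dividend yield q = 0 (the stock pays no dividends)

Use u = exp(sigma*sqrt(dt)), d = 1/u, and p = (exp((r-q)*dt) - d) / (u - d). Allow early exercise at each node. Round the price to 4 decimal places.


Answer: Price = V(0,0) = 18.1923

Derivation:
dt = T/N = 0.125000
u = exp(sigma*sqrt(dt)) = 1.193365; d = 1/u = 0.837967
p = (exp((r-q)*dt) - d) / (u - d) = 0.473208
Discount per step: exp(-r*dt) = 0.993894
Stock lattice S(k, i) with i counting down-moves:
  k=0: S(0,0) = 106.8400
  k=1: S(1,0) = 127.4991; S(1,1) = 89.5284
  k=2: S(2,0) = 152.1529; S(2,1) = 106.8400; S(2,2) = 75.0218
  k=3: S(3,0) = 181.5739; S(3,1) = 127.4991; S(3,2) = 89.5284; S(3,3) = 62.8658
  k=4: S(4,0) = 216.6838; S(4,1) = 152.1529; S(4,2) = 106.8400; S(4,3) = 75.0218; S(4,4) = 52.6795
Terminal payoffs V(N, i) = max(S_T - K, 0):
  V(4,0) = 114.513805; V(4,1) = 49.982876; V(4,2) = 4.670000; V(4,3) = 0.000000; V(4,4) = 0.000000
Backward induction: V(k, i) = exp(-r*dt) * [p * V(k+1, i) + (1-p) * V(k+1, i+1)]; then take max(V_cont, immediate exercise) for American.
  V(3,0) = exp(-r*dt) * [p*114.513805 + (1-p)*49.982876] = 80.027732; exercise = 79.403853; V(3,0) = max -> 80.027732
  V(3,1) = exp(-r*dt) * [p*49.982876 + (1-p)*4.670000] = 25.952950; exercise = 25.329072; V(3,1) = max -> 25.952950
  V(3,2) = exp(-r*dt) * [p*4.670000 + (1-p)*0.000000] = 2.196386; exercise = 0.000000; V(3,2) = max -> 2.196386
  V(3,3) = exp(-r*dt) * [p*0.000000 + (1-p)*0.000000] = 0.000000; exercise = 0.000000; V(3,3) = max -> 0.000000
  V(2,0) = exp(-r*dt) * [p*80.027732 + (1-p)*25.952950] = 51.226824; exercise = 49.982876; V(2,0) = max -> 51.226824
  V(2,1) = exp(-r*dt) * [p*25.952950 + (1-p)*2.196386] = 13.356117; exercise = 4.670000; V(2,1) = max -> 13.356117
  V(2,2) = exp(-r*dt) * [p*2.196386 + (1-p)*0.000000] = 1.033000; exercise = 0.000000; V(2,2) = max -> 1.033000
  V(1,0) = exp(-r*dt) * [p*51.226824 + (1-p)*13.356117] = 31.085840; exercise = 25.329072; V(1,0) = max -> 31.085840
  V(1,1) = exp(-r*dt) * [p*13.356117 + (1-p)*1.033000] = 6.822477; exercise = 0.000000; V(1,1) = max -> 6.822477
  V(0,0) = exp(-r*dt) * [p*31.085840 + (1-p)*6.822477] = 18.192317; exercise = 4.670000; V(0,0) = max -> 18.192317


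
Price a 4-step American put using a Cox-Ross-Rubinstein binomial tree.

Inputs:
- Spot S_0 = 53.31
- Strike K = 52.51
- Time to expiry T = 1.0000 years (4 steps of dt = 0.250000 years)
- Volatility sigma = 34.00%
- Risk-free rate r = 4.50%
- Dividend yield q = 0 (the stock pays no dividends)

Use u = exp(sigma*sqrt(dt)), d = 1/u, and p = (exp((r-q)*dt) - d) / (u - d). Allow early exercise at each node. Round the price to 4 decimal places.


dt = T/N = 0.250000
u = exp(sigma*sqrt(dt)) = 1.185305; d = 1/u = 0.843665
p = (exp((r-q)*dt) - d) / (u - d) = 0.490717
Discount per step: exp(-r*dt) = 0.988813
Stock lattice S(k, i) with i counting down-moves:
  k=0: S(0,0) = 53.3100
  k=1: S(1,0) = 63.1886; S(1,1) = 44.9758
  k=2: S(2,0) = 74.8978; S(2,1) = 53.3100; S(2,2) = 37.9445
  k=3: S(3,0) = 88.7767; S(3,1) = 63.1886; S(3,2) = 44.9758; S(3,3) = 32.0124
  k=4: S(4,0) = 105.2274; S(4,1) = 74.8978; S(4,2) = 53.3100; S(4,3) = 37.9445; S(4,4) = 27.0078
Terminal payoffs V(N, i) = max(K - S_T, 0):
  V(4,0) = 0.000000; V(4,1) = 0.000000; V(4,2) = 0.000000; V(4,3) = 14.565524; V(4,4) = 25.502248
Backward induction: V(k, i) = exp(-r*dt) * [p * V(k+1, i) + (1-p) * V(k+1, i+1)]; then take max(V_cont, immediate exercise) for American.
  V(3,0) = exp(-r*dt) * [p*0.000000 + (1-p)*0.000000] = 0.000000; exercise = 0.000000; V(3,0) = max -> 0.000000
  V(3,1) = exp(-r*dt) * [p*0.000000 + (1-p)*0.000000] = 0.000000; exercise = 0.000000; V(3,1) = max -> 0.000000
  V(3,2) = exp(-r*dt) * [p*0.000000 + (1-p)*14.565524] = 7.334984; exercise = 7.534229; V(3,2) = max -> 7.534229
  V(3,3) = exp(-r*dt) * [p*14.565524 + (1-p)*25.502248] = 19.910154; exercise = 20.497581; V(3,3) = max -> 20.497581
  V(2,0) = exp(-r*dt) * [p*0.000000 + (1-p)*0.000000] = 0.000000; exercise = 0.000000; V(2,0) = max -> 0.000000
  V(2,1) = exp(-r*dt) * [p*0.000000 + (1-p)*7.534229] = 3.794127; exercise = 0.000000; V(2,1) = max -> 3.794127
  V(2,2) = exp(-r*dt) * [p*7.534229 + (1-p)*20.497581] = 13.978097; exercise = 14.565524; V(2,2) = max -> 14.565524
  V(1,0) = exp(-r*dt) * [p*0.000000 + (1-p)*3.794127] = 1.910666; exercise = 0.000000; V(1,0) = max -> 1.910666
  V(1,1) = exp(-r*dt) * [p*3.794127 + (1-p)*14.565524] = 9.175999; exercise = 7.534229; V(1,1) = max -> 9.175999
  V(0,0) = exp(-r*dt) * [p*1.910666 + (1-p)*9.175999] = 5.548007; exercise = 0.000000; V(0,0) = max -> 5.548007

Answer: Price = V(0,0) = 5.5480


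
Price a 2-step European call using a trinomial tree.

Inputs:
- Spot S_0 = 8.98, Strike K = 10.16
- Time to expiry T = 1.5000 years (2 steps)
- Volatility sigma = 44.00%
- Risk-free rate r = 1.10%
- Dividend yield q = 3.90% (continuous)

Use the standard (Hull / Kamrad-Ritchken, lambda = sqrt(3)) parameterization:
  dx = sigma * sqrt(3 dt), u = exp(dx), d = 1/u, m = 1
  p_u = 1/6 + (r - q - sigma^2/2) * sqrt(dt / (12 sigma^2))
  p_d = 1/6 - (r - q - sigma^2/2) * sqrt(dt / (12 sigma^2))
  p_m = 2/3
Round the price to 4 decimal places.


Answer: Price = V(0,0) = 1.1176

Derivation:
dt = T/N = 0.750000; dx = sigma*sqrt(3*dt) = 0.660000
u = exp(dx) = 1.934792; d = 1/u = 0.516851
p_u = 0.095758, p_m = 0.666667, p_d = 0.237576
Discount per step: exp(-r*dt) = 0.991784
Stock lattice S(k, j) with j the centered position index:
  k=0: S(0,+0) = 8.9800
  k=1: S(1,-1) = 4.6413; S(1,+0) = 8.9800; S(1,+1) = 17.3744
  k=2: S(2,-2) = 2.3989; S(2,-1) = 4.6413; S(2,+0) = 8.9800; S(2,+1) = 17.3744; S(2,+2) = 33.6159
Terminal payoffs V(N, j) = max(S_T - K, 0):
  V(2,-2) = 0.000000; V(2,-1) = 0.000000; V(2,+0) = 0.000000; V(2,+1) = 7.214435; V(2,+2) = 23.455924
Backward induction: V(k, j) = exp(-r*dt) * [p_u * V(k+1, j+1) + p_m * V(k+1, j) + p_d * V(k+1, j-1)]
  V(1,-1) = exp(-r*dt) * [p_u*0.000000 + p_m*0.000000 + p_d*0.000000] = 0.000000
  V(1,+0) = exp(-r*dt) * [p_u*7.214435 + p_m*0.000000 + p_d*0.000000] = 0.685161
  V(1,+1) = exp(-r*dt) * [p_u*23.455924 + p_m*7.214435 + p_d*0.000000] = 6.997736
  V(0,+0) = exp(-r*dt) * [p_u*6.997736 + p_m*0.685161 + p_d*0.000000] = 1.117602


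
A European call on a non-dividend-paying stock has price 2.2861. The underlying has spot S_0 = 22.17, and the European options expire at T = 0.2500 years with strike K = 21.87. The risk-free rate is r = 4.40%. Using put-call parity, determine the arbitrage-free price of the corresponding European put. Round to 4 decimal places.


Put-call parity: C - P = S_0 * exp(-qT) - K * exp(-rT).
S_0 * exp(-qT) = 22.1700 * 1.00000000 = 22.17000000
K * exp(-rT) = 21.8700 * 0.98906028 = 21.63074830
P = C - S*exp(-qT) + K*exp(-rT)
P = 2.2861 - 22.17000000 + 21.63074830 = 1.7468

Answer: Put price = 1.7468


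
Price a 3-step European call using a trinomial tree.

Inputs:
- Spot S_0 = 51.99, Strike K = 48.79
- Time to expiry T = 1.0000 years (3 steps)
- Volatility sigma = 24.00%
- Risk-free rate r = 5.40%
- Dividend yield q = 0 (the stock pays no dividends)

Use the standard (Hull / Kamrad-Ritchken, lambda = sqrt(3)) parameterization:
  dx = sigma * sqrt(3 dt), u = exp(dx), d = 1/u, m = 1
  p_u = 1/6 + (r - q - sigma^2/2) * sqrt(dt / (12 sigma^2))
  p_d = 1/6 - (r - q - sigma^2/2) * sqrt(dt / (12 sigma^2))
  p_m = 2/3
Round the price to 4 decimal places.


Answer: Price = V(0,0) = 8.1131

Derivation:
dt = T/N = 0.333333; dx = sigma*sqrt(3*dt) = 0.240000
u = exp(dx) = 1.271249; d = 1/u = 0.786628
p_u = 0.184167, p_m = 0.666667, p_d = 0.149167
Discount per step: exp(-r*dt) = 0.982161
Stock lattice S(k, j) with j the centered position index:
  k=0: S(0,+0) = 51.9900
  k=1: S(1,-1) = 40.8968; S(1,+0) = 51.9900; S(1,+1) = 66.0922
  k=2: S(2,-2) = 32.1705; S(2,-1) = 40.8968; S(2,+0) = 51.9900; S(2,+1) = 66.0922; S(2,+2) = 84.0197
  k=3: S(3,-3) = 25.3062; S(3,-2) = 32.1705; S(3,-1) = 40.8968; S(3,+0) = 51.9900; S(3,+1) = 66.0922; S(3,+2) = 84.0197; S(3,+3) = 106.8100
Terminal payoffs V(N, j) = max(S_T - K, 0):
  V(3,-3) = 0.000000; V(3,-2) = 0.000000; V(3,-1) = 0.000000; V(3,+0) = 3.200000; V(3,+1) = 17.302243; V(3,+2) = 35.229708; V(3,+3) = 58.019983
Backward induction: V(k, j) = exp(-r*dt) * [p_u * V(k+1, j+1) + p_m * V(k+1, j) + p_d * V(k+1, j-1)]
  V(2,-2) = exp(-r*dt) * [p_u*0.000000 + p_m*0.000000 + p_d*0.000000] = 0.000000
  V(2,-1) = exp(-r*dt) * [p_u*3.200000 + p_m*0.000000 + p_d*0.000000] = 0.578820
  V(2,+0) = exp(-r*dt) * [p_u*17.302243 + p_m*3.200000 + p_d*0.000000] = 5.224930
  V(2,+1) = exp(-r*dt) * [p_u*35.229708 + p_m*17.302243 + p_d*3.200000] = 18.170274
  V(2,+2) = exp(-r*dt) * [p_u*58.019983 + p_m*35.229708 + p_d*17.302243] = 36.097106
  V(1,-1) = exp(-r*dt) * [p_u*5.224930 + p_m*0.578820 + p_d*0.000000] = 1.324089
  V(1,+0) = exp(-r*dt) * [p_u*18.170274 + p_m*5.224930 + p_d*0.578820] = 6.792612
  V(1,+1) = exp(-r*dt) * [p_u*36.097106 + p_m*18.170274 + p_d*5.224930] = 19.192198
  V(0,+0) = exp(-r*dt) * [p_u*19.192198 + p_m*6.792612 + p_d*1.324089] = 8.113122
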